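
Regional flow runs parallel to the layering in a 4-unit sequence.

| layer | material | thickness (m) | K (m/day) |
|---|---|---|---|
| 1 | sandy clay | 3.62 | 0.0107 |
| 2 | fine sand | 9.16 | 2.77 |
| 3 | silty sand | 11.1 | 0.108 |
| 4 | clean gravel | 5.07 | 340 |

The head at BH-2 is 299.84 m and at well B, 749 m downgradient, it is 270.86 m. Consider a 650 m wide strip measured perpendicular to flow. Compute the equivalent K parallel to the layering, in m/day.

Flow is parallel to layering, so each bed carries its own Darcy discharge and the transmissivities add.
Σ(K_i·b_i) = 0.0107×3.62 + 2.77×9.16 + 0.108×11.1 + 340×5.07 = 1750 m²/day.
Total thickness b = 28.95 m, so K_eq = Σ(K_i·b_i)/b = 60.46 m/day.

60.5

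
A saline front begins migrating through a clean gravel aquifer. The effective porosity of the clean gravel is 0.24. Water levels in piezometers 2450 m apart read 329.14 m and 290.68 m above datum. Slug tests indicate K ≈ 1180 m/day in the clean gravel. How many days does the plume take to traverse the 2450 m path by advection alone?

Hydraulic gradient i = (329.14 − 290.68) / 2450 = 38.46 / 2450 = 0.01570.
Darcy flux q = K · i = 1180 × 0.01570 = 18.52 m/day.
Seepage velocity v = q / n_e = 18.52 / 0.24 = 77.18 m/day.
Travel time t = L / v = 2450 / 77.18 = 31.74 days.

31.7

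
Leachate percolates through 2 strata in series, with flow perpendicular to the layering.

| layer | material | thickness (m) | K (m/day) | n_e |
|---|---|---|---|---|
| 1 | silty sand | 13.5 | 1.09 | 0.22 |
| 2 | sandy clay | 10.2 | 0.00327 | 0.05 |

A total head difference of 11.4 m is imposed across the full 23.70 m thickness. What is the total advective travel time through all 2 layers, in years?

With flow normal to the layers, continuity requires the same specific discharge q through every layer.
Σ(b_i/K_i) = 13.5/1.09 + 10.2/0.00327 = 3132 d.
q = Δh / Σ(b_i/K_i) = 11.4 / 3132 = 0.003640 m/day.
In each layer the seepage velocity is v_i = q/n_i, so the layer transit time is t_i = b_i·n_i / q:
  layer 1 (silty sand): t_1 = 13.5 × 0.22 / 0.003640 = 815.9 d
  layer 2 (sandy clay): t_2 = 10.2 × 0.05 / 0.003640 = 140.1 d
Total t = Σ t_i = 956.0 days = 2.617 years.

2.62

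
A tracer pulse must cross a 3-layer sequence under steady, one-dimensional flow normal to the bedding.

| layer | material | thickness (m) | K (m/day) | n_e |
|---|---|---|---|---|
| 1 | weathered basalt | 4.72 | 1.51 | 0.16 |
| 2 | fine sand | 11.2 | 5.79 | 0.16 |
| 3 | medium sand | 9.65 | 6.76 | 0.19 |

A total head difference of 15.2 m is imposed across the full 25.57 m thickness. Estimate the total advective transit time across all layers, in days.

With flow normal to the layers, continuity requires the same specific discharge q through every layer.
Σ(b_i/K_i) = 4.72/1.51 + 11.2/5.79 + 9.65/6.76 = 6.488 d.
q = Δh / Σ(b_i/K_i) = 15.2 / 6.488 = 2.343 m/day.
In each layer the seepage velocity is v_i = q/n_i, so the layer transit time is t_i = b_i·n_i / q:
  layer 1 (weathered basalt): t_1 = 4.72 × 0.16 / 2.343 = 0.3223 d
  layer 2 (fine sand): t_2 = 11.2 × 0.16 / 2.343 = 0.7649 d
  layer 3 (medium sand): t_3 = 9.65 × 0.19 / 2.343 = 0.7826 d
Total t = Σ t_i = 1.870 days.

1.87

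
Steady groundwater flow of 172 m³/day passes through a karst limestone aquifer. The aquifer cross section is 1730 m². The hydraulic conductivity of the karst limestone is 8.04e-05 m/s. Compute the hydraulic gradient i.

Convert K: 8.04e-05 m/s × 86400 = 6.947 m/day.
From Q = K·A·i, i = Q / (K·A) = 172 / (6.947 × 1730) = 0.01431.

0.0143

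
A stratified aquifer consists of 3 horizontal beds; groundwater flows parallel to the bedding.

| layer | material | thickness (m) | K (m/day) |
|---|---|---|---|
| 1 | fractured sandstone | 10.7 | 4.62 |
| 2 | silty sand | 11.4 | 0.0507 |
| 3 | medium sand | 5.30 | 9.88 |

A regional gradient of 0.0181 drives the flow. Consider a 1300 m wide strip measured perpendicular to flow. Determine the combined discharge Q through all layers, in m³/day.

2410

Flow is parallel to layering, so each bed carries its own Darcy discharge and the transmissivities add.
Σ(K_i·b_i) = 4.62×10.7 + 0.0507×11.4 + 9.88×5.30 = 102.4 m²/day.
Hydraulic gradient i = 0.0181.
Q = Σ(K_i·b_i) · W · i = 102.4 × 1300 × 0.01810 = 2409 m³/day.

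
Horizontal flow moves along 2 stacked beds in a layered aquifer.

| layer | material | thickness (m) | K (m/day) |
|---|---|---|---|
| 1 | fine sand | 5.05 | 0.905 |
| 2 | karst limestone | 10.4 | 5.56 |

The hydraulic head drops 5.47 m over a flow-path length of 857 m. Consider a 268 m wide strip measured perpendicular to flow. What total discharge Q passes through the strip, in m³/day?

Flow is parallel to layering, so each bed carries its own Darcy discharge and the transmissivities add.
Σ(K_i·b_i) = 0.905×5.05 + 5.56×10.4 = 62.39 m²/day.
Hydraulic gradient i = Δh / L = 5.47 / 857 = 0.006383.
Q = Σ(K_i·b_i) · W · i = 62.39 × 268 × 0.006383 = 106.7 m³/day.

107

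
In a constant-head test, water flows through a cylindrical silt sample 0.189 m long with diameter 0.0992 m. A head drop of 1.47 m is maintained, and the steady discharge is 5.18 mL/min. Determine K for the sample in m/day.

Cross-sectional area A = π·(d/2)² = π × (0.0992/2)² = 0.007729 m².
Convert discharge: 5.18 mL/min = 8.633e-08 m³/s.
Darcy's law rearranged: K = Q·L / (A·Δh) = 8.633e-08 × 0.189 / (0.007729 × 1.47) = 1.436e-06 m/s = 0.1241 m/day.

0.124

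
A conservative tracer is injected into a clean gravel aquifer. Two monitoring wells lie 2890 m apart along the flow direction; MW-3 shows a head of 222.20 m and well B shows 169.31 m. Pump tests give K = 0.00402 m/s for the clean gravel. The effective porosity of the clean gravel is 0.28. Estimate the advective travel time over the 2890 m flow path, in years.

0.349

Convert K: 0.00402 m/s × 86400 = 347.3 m/day.
Hydraulic gradient i = (222.20 − 169.31) / 2890 = 52.89 / 2890 = 0.01830.
Darcy flux q = K · i = 347.3 × 0.01830 = 6.356 m/day.
Seepage velocity v = q / n_e = 6.356 / 0.28 = 22.70 m/day.
Travel time t = L / v = 2890 / 22.70 = 127.3 days = 0.3485 years.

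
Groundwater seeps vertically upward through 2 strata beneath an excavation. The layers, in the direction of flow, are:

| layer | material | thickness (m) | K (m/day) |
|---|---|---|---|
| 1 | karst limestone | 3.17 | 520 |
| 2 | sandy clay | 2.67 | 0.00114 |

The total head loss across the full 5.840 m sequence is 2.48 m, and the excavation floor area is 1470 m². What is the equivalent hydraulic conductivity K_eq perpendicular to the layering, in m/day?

0.00249

Flow is perpendicular to layering, so the layers act in series and the equivalent K is the thickness-weighted harmonic mean.
Total thickness L = 3.17 + 2.67 = 5.840 m.
Σ(b_i/K_i) = 3.17/520 + 2.67/0.00114 = 2342 d.
K_eq = L / Σ(b_i/K_i) = 5.840 / 2342 = 0.002493 m/day.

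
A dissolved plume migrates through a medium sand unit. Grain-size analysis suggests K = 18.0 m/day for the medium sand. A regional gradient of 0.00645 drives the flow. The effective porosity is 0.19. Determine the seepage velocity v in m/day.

0.611

Hydraulic gradient i = 0.00645.
Darcy flux q = K · i = 18.00 × 0.006450 = 0.1161 m/day.
Seepage velocity v = q / n_e = 0.1161 / 0.19 = 0.6111 m/day.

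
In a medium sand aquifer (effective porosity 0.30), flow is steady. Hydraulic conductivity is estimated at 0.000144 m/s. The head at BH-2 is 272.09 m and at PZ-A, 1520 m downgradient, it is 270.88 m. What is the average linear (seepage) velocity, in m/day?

Convert K: 0.000144 m/s × 86400 = 12.44 m/day.
Hydraulic gradient i = (272.09 − 270.88) / 1520 = 1.21 / 1520 = 0.0007961.
Darcy flux q = K · i = 12.44 × 0.0007961 = 0.009904 m/day.
Seepage velocity v = q / n_e = 0.009904 / 0.30 = 0.03301 m/day.

0.0330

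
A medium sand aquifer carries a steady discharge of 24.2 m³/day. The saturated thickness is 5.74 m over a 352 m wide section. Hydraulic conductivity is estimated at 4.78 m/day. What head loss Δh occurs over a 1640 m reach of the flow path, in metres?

Cross-sectional area A = 352 × 5.74 = 2020 m².
From Q = K·A·i, i = Q / (K·A) = 24.2 / (4.780 × 2020) = 0.002506.
Head loss Δh = i · L = 0.002506 × 1640 = 4.109 m.

4.11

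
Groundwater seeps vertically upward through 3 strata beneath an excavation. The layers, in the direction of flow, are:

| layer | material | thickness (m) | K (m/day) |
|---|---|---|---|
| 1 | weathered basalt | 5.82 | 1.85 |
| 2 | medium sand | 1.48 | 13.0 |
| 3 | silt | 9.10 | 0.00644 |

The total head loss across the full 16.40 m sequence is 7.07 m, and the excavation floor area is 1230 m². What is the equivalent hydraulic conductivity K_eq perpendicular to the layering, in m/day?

Flow is perpendicular to layering, so the layers act in series and the equivalent K is the thickness-weighted harmonic mean.
Total thickness L = 5.82 + 1.48 + 9.10 = 16.40 m.
Σ(b_i/K_i) = 5.82/1.85 + 1.48/13.0 + 9.10/0.00644 = 1416 d.
K_eq = L / Σ(b_i/K_i) = 16.40 / 1416 = 0.01158 m/day.

0.0116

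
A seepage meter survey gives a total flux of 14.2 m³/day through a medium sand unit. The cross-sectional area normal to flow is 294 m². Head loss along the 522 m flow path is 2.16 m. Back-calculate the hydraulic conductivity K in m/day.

Hydraulic gradient i = Δh / L = 2.16 / 522 = 0.004138.
From Q = K·A·i, K = Q / (A·i) = 14.2 / (294.0 × 0.004138) = 11.67 m/day.

11.7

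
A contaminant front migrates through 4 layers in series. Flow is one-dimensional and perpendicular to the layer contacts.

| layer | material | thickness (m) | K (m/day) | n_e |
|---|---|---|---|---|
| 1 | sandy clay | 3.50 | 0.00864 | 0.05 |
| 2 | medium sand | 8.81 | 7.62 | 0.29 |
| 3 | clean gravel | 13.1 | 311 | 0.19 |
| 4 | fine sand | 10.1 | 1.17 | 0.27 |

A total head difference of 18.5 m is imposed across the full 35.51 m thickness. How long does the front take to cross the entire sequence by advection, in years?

0.488

With flow normal to the layers, continuity requires the same specific discharge q through every layer.
Σ(b_i/K_i) = 3.50/0.00864 + 8.81/7.62 + 13.1/311 + 10.1/1.17 = 414.9 d.
q = Δh / Σ(b_i/K_i) = 18.5 / 414.9 = 0.04459 m/day.
In each layer the seepage velocity is v_i = q/n_i, so the layer transit time is t_i = b_i·n_i / q:
  layer 1 (sandy clay): t_1 = 3.50 × 0.05 / 0.04459 = 3.925 d
  layer 2 (medium sand): t_2 = 8.81 × 0.29 / 0.04459 = 57.30 d
  layer 3 (clean gravel): t_3 = 13.1 × 0.19 / 0.04459 = 55.82 d
  layer 4 (fine sand): t_4 = 10.1 × 0.27 / 0.04459 = 61.16 d
Total t = Σ t_i = 178.2 days = 0.4879 years.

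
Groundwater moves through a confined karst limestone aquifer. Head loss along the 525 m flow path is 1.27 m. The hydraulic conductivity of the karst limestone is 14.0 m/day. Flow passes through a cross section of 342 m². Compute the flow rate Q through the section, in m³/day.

11.6

Hydraulic gradient i = Δh / L = 1.27 / 525 = 0.002419.
Darcy's law: Q = K · A · i = 14.00 × 342.0 × 0.002419 = 11.58 m³/day.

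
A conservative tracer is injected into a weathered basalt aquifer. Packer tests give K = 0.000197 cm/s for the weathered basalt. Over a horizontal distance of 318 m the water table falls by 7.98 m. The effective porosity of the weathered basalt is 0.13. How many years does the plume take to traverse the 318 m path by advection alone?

Convert K: 0.000197 cm/s × 864 = 0.1702 m/day.
Hydraulic gradient i = Δh / L = 7.98 / 318 = 0.02509.
Darcy flux q = K · i = 0.1702 × 0.02509 = 0.004271 m/day.
Seepage velocity v = q / n_e = 0.004271 / 0.13 = 0.03286 m/day.
Travel time t = L / v = 318 / 0.03286 = 9679 days = 26.50 years.

26.5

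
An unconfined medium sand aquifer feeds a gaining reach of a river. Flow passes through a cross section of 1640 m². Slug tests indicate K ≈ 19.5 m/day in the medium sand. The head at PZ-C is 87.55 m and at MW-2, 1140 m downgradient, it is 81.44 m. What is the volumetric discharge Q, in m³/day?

Hydraulic gradient i = (87.55 − 81.44) / 1140 = 6.11 / 1140 = 0.005360.
Darcy's law: Q = K · A · i = 19.50 × 1640 × 0.005360 = 171.4 m³/day.

171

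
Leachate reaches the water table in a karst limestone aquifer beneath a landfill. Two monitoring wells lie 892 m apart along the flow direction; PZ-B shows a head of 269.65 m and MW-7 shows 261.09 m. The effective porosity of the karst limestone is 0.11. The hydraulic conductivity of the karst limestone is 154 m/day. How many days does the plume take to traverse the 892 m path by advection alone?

66.4

Hydraulic gradient i = (269.65 − 261.09) / 892 = 8.56 / 892 = 0.009596.
Darcy flux q = K · i = 154.0 × 0.009596 = 1.478 m/day.
Seepage velocity v = q / n_e = 1.478 / 0.11 = 13.43 m/day.
Travel time t = L / v = 892 / 13.43 = 66.39 days.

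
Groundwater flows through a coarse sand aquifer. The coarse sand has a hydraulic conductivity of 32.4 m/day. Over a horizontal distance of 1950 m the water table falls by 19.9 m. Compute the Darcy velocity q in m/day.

Hydraulic gradient i = Δh / L = 19.9 / 1950 = 0.01021.
Specific discharge q = K · i = 32.40 × 0.01021 = 0.3306 m/day.

0.331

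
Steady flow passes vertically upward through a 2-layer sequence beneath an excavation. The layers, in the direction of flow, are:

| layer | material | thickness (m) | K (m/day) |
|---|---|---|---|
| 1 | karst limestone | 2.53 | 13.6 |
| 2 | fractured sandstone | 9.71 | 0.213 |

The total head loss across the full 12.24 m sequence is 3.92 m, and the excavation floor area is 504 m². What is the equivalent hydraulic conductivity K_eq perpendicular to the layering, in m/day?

Flow is perpendicular to layering, so the layers act in series and the equivalent K is the thickness-weighted harmonic mean.
Total thickness L = 2.53 + 9.71 = 12.24 m.
Σ(b_i/K_i) = 2.53/13.6 + 9.71/0.213 = 45.77 d.
K_eq = L / Σ(b_i/K_i) = 12.24 / 45.77 = 0.2674 m/day.

0.267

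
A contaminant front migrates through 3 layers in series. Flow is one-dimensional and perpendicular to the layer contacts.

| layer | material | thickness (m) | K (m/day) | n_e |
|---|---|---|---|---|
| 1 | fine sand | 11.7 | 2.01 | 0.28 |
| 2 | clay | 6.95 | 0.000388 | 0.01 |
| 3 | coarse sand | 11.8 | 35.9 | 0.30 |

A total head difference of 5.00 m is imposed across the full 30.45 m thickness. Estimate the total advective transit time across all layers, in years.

With flow normal to the layers, continuity requires the same specific discharge q through every layer.
Σ(b_i/K_i) = 11.7/2.01 + 6.95/0.000388 + 11.8/35.9 = 17919 d.
q = Δh / Σ(b_i/K_i) = 5.00 / 17919 = 0.0002790 m/day.
In each layer the seepage velocity is v_i = q/n_i, so the layer transit time is t_i = b_i·n_i / q:
  layer 1 (fine sand): t_1 = 11.7 × 0.28 / 0.0002790 = 11740 d
  layer 2 (clay): t_2 = 6.95 × 0.01 / 0.0002790 = 249.1 d
  layer 3 (coarse sand): t_3 = 11.8 × 0.30 / 0.0002790 = 12686 d
Total t = Σ t_i = 24676 days = 67.56 years.

67.6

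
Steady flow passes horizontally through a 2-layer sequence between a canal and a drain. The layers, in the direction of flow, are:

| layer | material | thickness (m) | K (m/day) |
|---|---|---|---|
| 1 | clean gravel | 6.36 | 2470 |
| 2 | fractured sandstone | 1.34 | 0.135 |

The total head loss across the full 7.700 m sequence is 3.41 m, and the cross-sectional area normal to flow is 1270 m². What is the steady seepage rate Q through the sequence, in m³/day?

Flow is perpendicular to layering, so the layers act in series and the equivalent K is the thickness-weighted harmonic mean.
Total thickness L = 6.36 + 1.34 = 7.700 m.
Σ(b_i/K_i) = 6.36/2470 + 1.34/0.135 = 9.929 d.
K_eq = L / Σ(b_i/K_i) = 7.700 / 9.929 = 0.7755 m/day.
Q = K_eq · A · (Δh/L) = 0.7755 × 1270 × (3.41/7.700) = 436.2 m³/day.

436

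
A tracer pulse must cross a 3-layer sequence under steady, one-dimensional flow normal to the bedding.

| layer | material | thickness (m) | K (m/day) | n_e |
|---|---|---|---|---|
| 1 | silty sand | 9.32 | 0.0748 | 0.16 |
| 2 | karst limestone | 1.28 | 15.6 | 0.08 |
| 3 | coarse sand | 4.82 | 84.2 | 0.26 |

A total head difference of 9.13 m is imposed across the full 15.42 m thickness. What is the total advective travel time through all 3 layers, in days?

With flow normal to the layers, continuity requires the same specific discharge q through every layer.
Σ(b_i/K_i) = 9.32/0.0748 + 1.28/15.6 + 4.82/84.2 = 124.7 d.
q = Δh / Σ(b_i/K_i) = 9.13 / 124.7 = 0.07319 m/day.
In each layer the seepage velocity is v_i = q/n_i, so the layer transit time is t_i = b_i·n_i / q:
  layer 1 (silty sand): t_1 = 9.32 × 0.16 / 0.07319 = 20.37 d
  layer 2 (karst limestone): t_2 = 1.28 × 0.08 / 0.07319 = 1.399 d
  layer 3 (coarse sand): t_3 = 4.82 × 0.26 / 0.07319 = 17.12 d
Total t = Σ t_i = 38.89 days.

38.9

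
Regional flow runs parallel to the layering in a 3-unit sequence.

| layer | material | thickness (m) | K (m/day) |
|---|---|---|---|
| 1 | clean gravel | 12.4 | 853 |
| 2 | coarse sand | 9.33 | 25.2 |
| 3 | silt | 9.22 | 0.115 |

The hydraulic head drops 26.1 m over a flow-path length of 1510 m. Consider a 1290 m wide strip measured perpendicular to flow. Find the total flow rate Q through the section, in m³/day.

241000

Flow is parallel to layering, so each bed carries its own Darcy discharge and the transmissivities add.
Σ(K_i·b_i) = 853×12.4 + 25.2×9.33 + 0.115×9.22 = 10813 m²/day.
Hydraulic gradient i = Δh / L = 26.1 / 1510 = 0.01728.
Q = Σ(K_i·b_i) · W · i = 10813 × 1290 × 0.01728 = 2.411e+05 m³/day.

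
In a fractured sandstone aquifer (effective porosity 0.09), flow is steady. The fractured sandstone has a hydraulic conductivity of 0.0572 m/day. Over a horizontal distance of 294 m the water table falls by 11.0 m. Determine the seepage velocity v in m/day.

Hydraulic gradient i = Δh / L = 11.0 / 294 = 0.03741.
Darcy flux q = K · i = 0.05720 × 0.03741 = 0.002140 m/day.
Seepage velocity v = q / n_e = 0.002140 / 0.09 = 0.02378 m/day.

0.0238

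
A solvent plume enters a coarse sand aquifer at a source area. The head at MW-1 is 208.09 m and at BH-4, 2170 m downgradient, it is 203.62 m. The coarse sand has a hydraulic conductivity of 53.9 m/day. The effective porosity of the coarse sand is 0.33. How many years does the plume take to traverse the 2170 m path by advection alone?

17.7

Hydraulic gradient i = (208.09 − 203.62) / 2170 = 4.47 / 2170 = 0.002060.
Darcy flux q = K · i = 53.90 × 0.002060 = 0.1110 m/day.
Seepage velocity v = q / n_e = 0.1110 / 0.33 = 0.3365 m/day.
Travel time t = L / v = 2170 / 0.3365 = 6450 days = 17.66 years.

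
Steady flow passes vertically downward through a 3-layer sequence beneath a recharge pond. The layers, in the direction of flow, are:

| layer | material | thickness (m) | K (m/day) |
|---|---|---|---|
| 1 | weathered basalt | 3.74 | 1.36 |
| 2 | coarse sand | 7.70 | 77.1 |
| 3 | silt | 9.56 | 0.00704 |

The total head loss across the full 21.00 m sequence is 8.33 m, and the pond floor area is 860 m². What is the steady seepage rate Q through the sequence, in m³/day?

Flow is perpendicular to layering, so the layers act in series and the equivalent K is the thickness-weighted harmonic mean.
Total thickness L = 3.74 + 7.70 + 9.56 = 21.00 m.
Σ(b_i/K_i) = 3.74/1.36 + 7.70/77.1 + 9.56/0.00704 = 1361 d.
K_eq = L / Σ(b_i/K_i) = 21.00 / 1361 = 0.01543 m/day.
Q = K_eq · A · (Δh/L) = 0.01543 × 860 × (8.33/21.00) = 5.264 m³/day.

5.26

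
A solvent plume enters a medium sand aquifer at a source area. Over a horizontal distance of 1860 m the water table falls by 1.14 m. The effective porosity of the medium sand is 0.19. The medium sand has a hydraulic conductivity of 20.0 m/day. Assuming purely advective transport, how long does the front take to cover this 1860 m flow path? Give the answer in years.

78.9

Hydraulic gradient i = Δh / L = 1.14 / 1860 = 0.0006129.
Darcy flux q = K · i = 20.00 × 0.0006129 = 0.01226 m/day.
Seepage velocity v = q / n_e = 0.01226 / 0.19 = 0.06452 m/day.
Travel time t = L / v = 1860 / 0.06452 = 28830 days = 78.93 years.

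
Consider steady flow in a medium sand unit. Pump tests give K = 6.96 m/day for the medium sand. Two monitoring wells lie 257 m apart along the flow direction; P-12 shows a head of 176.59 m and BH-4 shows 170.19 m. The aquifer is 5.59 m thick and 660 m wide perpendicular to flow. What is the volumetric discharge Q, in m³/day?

639

Cross-sectional area A = 660 × 5.59 = 3689 m².
Hydraulic gradient i = (176.59 − 170.19) / 257 = 6.4 / 257 = 0.02490.
Darcy's law: Q = K · A · i = 6.960 × 3689 × 0.02490 = 639.5 m³/day.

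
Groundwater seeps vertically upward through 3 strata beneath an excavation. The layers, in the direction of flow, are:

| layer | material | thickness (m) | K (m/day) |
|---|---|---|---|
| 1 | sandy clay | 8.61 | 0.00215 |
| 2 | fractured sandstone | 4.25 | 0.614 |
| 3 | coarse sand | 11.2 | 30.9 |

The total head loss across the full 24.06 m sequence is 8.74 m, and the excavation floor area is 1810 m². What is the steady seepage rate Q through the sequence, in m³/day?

3.94

Flow is perpendicular to layering, so the layers act in series and the equivalent K is the thickness-weighted harmonic mean.
Total thickness L = 8.61 + 4.25 + 11.2 = 24.06 m.
Σ(b_i/K_i) = 8.61/0.00215 + 4.25/0.614 + 11.2/30.9 = 4012 d.
K_eq = L / Σ(b_i/K_i) = 24.06 / 4012 = 0.005997 m/day.
Q = K_eq · A · (Δh/L) = 0.005997 × 1810 × (8.74/24.06) = 3.943 m³/day.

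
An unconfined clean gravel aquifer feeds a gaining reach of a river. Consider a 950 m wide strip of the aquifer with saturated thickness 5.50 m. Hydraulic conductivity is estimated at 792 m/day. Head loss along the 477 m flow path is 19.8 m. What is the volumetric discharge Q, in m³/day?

172000

Cross-sectional area A = 950 × 5.50 = 5225 m².
Hydraulic gradient i = Δh / L = 19.8 / 477 = 0.04151.
Darcy's law: Q = K · A · i = 792.0 × 5225 × 0.04151 = 1.718e+05 m³/day.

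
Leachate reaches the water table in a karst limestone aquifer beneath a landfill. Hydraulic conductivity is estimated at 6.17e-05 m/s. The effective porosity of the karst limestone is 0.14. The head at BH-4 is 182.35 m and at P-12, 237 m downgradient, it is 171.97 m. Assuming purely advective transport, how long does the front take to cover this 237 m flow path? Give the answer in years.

Convert K: 6.17e-05 m/s × 86400 = 5.331 m/day.
Hydraulic gradient i = (182.35 − 171.97) / 237 = 10.38 / 237 = 0.04380.
Darcy flux q = K · i = 5.331 × 0.04380 = 0.2335 m/day.
Seepage velocity v = q / n_e = 0.2335 / 0.14 = 1.668 m/day.
Travel time t = L / v = 237 / 1.668 = 142.1 days = 0.3891 years.

0.389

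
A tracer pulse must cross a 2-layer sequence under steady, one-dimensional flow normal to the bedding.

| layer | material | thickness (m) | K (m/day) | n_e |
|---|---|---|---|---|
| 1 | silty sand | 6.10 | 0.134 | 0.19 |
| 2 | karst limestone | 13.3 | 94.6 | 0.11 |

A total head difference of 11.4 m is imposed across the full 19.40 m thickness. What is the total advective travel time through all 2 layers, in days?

With flow normal to the layers, continuity requires the same specific discharge q through every layer.
Σ(b_i/K_i) = 6.10/0.134 + 13.3/94.6 = 45.66 d.
q = Δh / Σ(b_i/K_i) = 11.4 / 45.66 = 0.2497 m/day.
In each layer the seepage velocity is v_i = q/n_i, so the layer transit time is t_i = b_i·n_i / q:
  layer 1 (silty sand): t_1 = 6.10 × 0.19 / 0.2497 = 4.642 d
  layer 2 (karst limestone): t_2 = 13.3 × 0.11 / 0.2497 = 5.860 d
Total t = Σ t_i = 10.50 days.

10.5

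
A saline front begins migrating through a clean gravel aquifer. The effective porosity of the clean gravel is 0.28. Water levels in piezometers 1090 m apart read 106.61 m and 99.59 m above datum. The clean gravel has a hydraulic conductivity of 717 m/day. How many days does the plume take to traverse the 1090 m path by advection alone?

Hydraulic gradient i = (106.61 − 99.59) / 1090 = 7.02 / 1090 = 0.006440.
Darcy flux q = K · i = 717.0 × 0.006440 = 4.618 m/day.
Seepage velocity v = q / n_e = 4.618 / 0.28 = 16.49 m/day.
Travel time t = L / v = 1090 / 16.49 = 66.09 days.

66.1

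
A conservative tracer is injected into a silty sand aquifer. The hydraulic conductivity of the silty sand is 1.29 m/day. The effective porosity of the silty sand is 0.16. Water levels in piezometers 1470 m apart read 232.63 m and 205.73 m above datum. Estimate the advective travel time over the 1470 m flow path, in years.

27.3

Hydraulic gradient i = (232.63 − 205.73) / 1470 = 26.9 / 1470 = 0.01830.
Darcy flux q = K · i = 1.290 × 0.01830 = 0.02361 m/day.
Seepage velocity v = q / n_e = 0.02361 / 0.16 = 0.1475 m/day.
Travel time t = L / v = 1470 / 0.1475 = 9964 days = 27.28 years.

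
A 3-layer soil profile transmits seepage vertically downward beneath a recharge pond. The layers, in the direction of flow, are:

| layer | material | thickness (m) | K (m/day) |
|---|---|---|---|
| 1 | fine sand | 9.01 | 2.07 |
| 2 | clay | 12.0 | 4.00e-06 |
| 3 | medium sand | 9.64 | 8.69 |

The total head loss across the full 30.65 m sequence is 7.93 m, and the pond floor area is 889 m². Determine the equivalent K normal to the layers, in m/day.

1.02e-05

Flow is perpendicular to layering, so the layers act in series and the equivalent K is the thickness-weighted harmonic mean.
Total thickness L = 9.01 + 12.0 + 9.64 = 30.65 m.
Σ(b_i/K_i) = 9.01/2.07 + 12.0/4.00e-06 + 9.64/8.69 = 3.000e+06 d.
K_eq = L / Σ(b_i/K_i) = 30.65 / 3.000e+06 = 1.022e-05 m/day.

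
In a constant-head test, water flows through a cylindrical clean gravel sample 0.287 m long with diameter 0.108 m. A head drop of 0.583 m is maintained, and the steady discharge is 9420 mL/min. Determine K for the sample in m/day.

729

Cross-sectional area A = π·(d/2)² = π × (0.108/2)² = 0.009161 m².
Convert discharge: 9420 mL/min = 0.0001570 m³/s.
Darcy's law rearranged: K = Q·L / (A·Δh) = 0.0001570 × 0.287 / (0.009161 × 0.583) = 0.008437 m/s = 728.9 m/day.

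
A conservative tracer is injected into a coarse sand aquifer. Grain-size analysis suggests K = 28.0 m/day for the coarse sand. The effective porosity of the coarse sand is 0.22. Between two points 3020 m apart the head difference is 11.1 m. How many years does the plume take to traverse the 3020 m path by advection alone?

Hydraulic gradient i = Δh / L = 11.1 / 3020 = 0.003675.
Darcy flux q = K · i = 28.00 × 0.003675 = 0.1029 m/day.
Seepage velocity v = q / n_e = 0.1029 / 0.22 = 0.4678 m/day.
Travel time t = L / v = 3020 / 0.4678 = 6456 days = 17.68 years.

17.7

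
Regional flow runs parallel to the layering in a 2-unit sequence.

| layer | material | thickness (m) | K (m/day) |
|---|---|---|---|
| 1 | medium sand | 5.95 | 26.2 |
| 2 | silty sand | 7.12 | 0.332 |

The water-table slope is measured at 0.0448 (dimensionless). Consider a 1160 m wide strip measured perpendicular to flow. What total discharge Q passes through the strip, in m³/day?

8220

Flow is parallel to layering, so each bed carries its own Darcy discharge and the transmissivities add.
Σ(K_i·b_i) = 26.2×5.95 + 0.332×7.12 = 158.3 m²/day.
Hydraulic gradient i = 0.0448.
Q = Σ(K_i·b_i) · W · i = 158.3 × 1160 × 0.04480 = 8224 m³/day.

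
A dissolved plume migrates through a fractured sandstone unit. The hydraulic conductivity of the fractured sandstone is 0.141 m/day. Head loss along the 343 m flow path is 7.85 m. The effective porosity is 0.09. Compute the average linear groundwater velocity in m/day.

Hydraulic gradient i = Δh / L = 7.85 / 343 = 0.02289.
Darcy flux q = K · i = 0.1410 × 0.02289 = 0.003227 m/day.
Seepage velocity v = q / n_e = 0.003227 / 0.09 = 0.03586 m/day.

0.0359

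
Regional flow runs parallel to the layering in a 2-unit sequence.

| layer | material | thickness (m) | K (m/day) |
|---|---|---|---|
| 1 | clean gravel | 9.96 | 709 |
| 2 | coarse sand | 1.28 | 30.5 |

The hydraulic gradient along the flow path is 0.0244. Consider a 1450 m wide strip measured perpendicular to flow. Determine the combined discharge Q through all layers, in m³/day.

Flow is parallel to layering, so each bed carries its own Darcy discharge and the transmissivities add.
Σ(K_i·b_i) = 709×9.96 + 30.5×1.28 = 7101 m²/day.
Hydraulic gradient i = 0.0244.
Q = Σ(K_i·b_i) · W · i = 7101 × 1450 × 0.02440 = 2.512e+05 m³/day.

251000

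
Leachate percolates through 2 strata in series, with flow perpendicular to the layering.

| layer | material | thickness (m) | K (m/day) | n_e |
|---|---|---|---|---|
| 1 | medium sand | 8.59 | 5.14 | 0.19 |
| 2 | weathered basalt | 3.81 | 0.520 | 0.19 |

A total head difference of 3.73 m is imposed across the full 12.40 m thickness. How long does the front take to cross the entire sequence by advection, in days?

5.68

With flow normal to the layers, continuity requires the same specific discharge q through every layer.
Σ(b_i/K_i) = 8.59/5.14 + 3.81/0.520 = 8.998 d.
q = Δh / Σ(b_i/K_i) = 3.73 / 8.998 = 0.4145 m/day.
In each layer the seepage velocity is v_i = q/n_i, so the layer transit time is t_i = b_i·n_i / q:
  layer 1 (medium sand): t_1 = 8.59 × 0.19 / 0.4145 = 3.937 d
  layer 2 (weathered basalt): t_2 = 3.81 × 0.19 / 0.4145 = 1.746 d
Total t = Σ t_i = 5.684 days.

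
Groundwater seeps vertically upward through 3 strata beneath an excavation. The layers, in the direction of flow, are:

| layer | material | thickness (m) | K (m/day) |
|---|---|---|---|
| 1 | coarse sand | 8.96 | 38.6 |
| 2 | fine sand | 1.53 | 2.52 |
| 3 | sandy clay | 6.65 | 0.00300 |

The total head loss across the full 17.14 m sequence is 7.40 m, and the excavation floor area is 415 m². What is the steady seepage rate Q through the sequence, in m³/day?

1.38

Flow is perpendicular to layering, so the layers act in series and the equivalent K is the thickness-weighted harmonic mean.
Total thickness L = 8.96 + 1.53 + 6.65 = 17.14 m.
Σ(b_i/K_i) = 8.96/38.6 + 1.53/2.52 + 6.65/0.00300 = 2218 d.
K_eq = L / Σ(b_i/K_i) = 17.14 / 2218 = 0.007729 m/day.
Q = K_eq · A · (Δh/L) = 0.007729 × 415 × (7.40/17.14) = 1.385 m³/day.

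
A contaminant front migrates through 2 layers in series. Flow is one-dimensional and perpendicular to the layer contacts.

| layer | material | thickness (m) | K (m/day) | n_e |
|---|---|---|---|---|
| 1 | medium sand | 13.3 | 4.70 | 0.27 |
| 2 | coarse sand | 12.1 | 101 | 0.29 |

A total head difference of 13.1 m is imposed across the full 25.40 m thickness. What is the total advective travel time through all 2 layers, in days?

1.60

With flow normal to the layers, continuity requires the same specific discharge q through every layer.
Σ(b_i/K_i) = 13.3/4.70 + 12.1/101 = 2.950 d.
q = Δh / Σ(b_i/K_i) = 13.1 / 2.950 = 4.441 m/day.
In each layer the seepage velocity is v_i = q/n_i, so the layer transit time is t_i = b_i·n_i / q:
  layer 1 (medium sand): t_1 = 13.3 × 0.27 / 4.441 = 0.8085 d
  layer 2 (coarse sand): t_2 = 12.1 × 0.29 / 4.441 = 0.7901 d
Total t = Σ t_i = 1.599 days.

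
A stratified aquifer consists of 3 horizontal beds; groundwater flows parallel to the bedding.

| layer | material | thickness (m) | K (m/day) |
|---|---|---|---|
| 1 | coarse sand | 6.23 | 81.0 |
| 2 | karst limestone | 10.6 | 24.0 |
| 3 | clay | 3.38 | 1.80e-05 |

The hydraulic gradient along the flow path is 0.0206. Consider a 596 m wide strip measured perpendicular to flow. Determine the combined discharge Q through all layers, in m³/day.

9320

Flow is parallel to layering, so each bed carries its own Darcy discharge and the transmissivities add.
Σ(K_i·b_i) = 81.0×6.23 + 24.0×10.6 + 1.80e-05×3.38 = 759.0 m²/day.
Hydraulic gradient i = 0.0206.
Q = Σ(K_i·b_i) · W · i = 759.0 × 596 × 0.02060 = 9319 m³/day.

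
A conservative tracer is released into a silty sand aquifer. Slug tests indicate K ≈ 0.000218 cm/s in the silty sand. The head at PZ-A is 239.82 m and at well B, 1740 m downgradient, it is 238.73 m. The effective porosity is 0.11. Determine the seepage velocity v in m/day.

Convert K: 0.000218 cm/s × 864 = 0.1884 m/day.
Hydraulic gradient i = (239.82 − 238.73) / 1740 = 1.09 / 1740 = 0.0006264.
Darcy flux q = K · i = 0.1884 × 0.0006264 = 0.0001180 m/day.
Seepage velocity v = q / n_e = 0.0001180 / 0.11 = 0.001073 m/day.

0.00107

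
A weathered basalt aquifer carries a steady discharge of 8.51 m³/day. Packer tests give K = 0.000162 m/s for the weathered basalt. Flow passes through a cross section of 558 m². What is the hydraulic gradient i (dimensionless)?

0.00109

Convert K: 0.000162 m/s × 86400 = 14.00 m/day.
From Q = K·A·i, i = Q / (K·A) = 8.51 / (14.00 × 558.0) = 0.001090.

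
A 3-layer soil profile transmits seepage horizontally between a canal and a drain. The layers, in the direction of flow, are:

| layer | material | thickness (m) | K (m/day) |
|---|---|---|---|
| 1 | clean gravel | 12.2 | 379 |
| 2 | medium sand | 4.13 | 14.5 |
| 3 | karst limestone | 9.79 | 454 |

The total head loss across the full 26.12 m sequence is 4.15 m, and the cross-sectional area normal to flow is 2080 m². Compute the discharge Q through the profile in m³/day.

25500

Flow is perpendicular to layering, so the layers act in series and the equivalent K is the thickness-weighted harmonic mean.
Total thickness L = 12.2 + 4.13 + 9.79 = 26.12 m.
Σ(b_i/K_i) = 12.2/379 + 4.13/14.5 + 9.79/454 = 0.3386 d.
K_eq = L / Σ(b_i/K_i) = 26.12 / 0.3386 = 77.15 m/day.
Q = K_eq · A · (Δh/L) = 77.15 × 2080 × (4.15/26.12) = 25495 m³/day.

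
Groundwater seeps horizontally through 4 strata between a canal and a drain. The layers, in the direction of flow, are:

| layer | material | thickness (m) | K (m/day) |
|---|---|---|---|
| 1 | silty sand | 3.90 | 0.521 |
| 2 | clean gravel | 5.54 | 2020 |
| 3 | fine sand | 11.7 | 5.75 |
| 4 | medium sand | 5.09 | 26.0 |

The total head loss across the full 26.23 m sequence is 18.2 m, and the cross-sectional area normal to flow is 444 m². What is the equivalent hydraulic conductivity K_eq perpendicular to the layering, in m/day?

Flow is perpendicular to layering, so the layers act in series and the equivalent K is the thickness-weighted harmonic mean.
Total thickness L = 3.90 + 5.54 + 11.7 + 5.09 = 26.23 m.
Σ(b_i/K_i) = 3.90/0.521 + 5.54/2020 + 11.7/5.75 + 5.09/26.0 = 9.719 d.
K_eq = L / Σ(b_i/K_i) = 26.23 / 9.719 = 2.699 m/day.

2.70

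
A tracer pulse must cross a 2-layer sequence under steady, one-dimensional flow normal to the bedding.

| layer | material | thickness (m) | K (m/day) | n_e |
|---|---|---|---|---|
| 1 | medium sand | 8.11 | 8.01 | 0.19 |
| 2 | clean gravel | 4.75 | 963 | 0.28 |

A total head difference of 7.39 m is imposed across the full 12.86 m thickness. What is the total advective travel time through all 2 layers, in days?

0.395

With flow normal to the layers, continuity requires the same specific discharge q through every layer.
Σ(b_i/K_i) = 8.11/8.01 + 4.75/963 = 1.017 d.
q = Δh / Σ(b_i/K_i) = 7.39 / 1.017 = 7.263 m/day.
In each layer the seepage velocity is v_i = q/n_i, so the layer transit time is t_i = b_i·n_i / q:
  layer 1 (medium sand): t_1 = 8.11 × 0.19 / 7.263 = 0.2121 d
  layer 2 (clean gravel): t_2 = 4.75 × 0.28 / 7.263 = 0.1831 d
Total t = Σ t_i = 0.3953 days.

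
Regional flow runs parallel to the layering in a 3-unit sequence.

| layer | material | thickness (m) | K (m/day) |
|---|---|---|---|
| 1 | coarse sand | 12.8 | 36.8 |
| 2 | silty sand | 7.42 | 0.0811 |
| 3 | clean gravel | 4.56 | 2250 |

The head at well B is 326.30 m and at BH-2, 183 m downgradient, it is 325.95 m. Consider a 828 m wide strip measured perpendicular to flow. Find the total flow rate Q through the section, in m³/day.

Flow is parallel to layering, so each bed carries its own Darcy discharge and the transmissivities add.
Σ(K_i·b_i) = 36.8×12.8 + 0.0811×7.42 + 2250×4.56 = 10732 m²/day.
Hydraulic gradient i = (326.30 − 325.95) / 183 = 0.35 / 183 = 0.001913.
Q = Σ(K_i·b_i) · W · i = 10732 × 828 × 0.001913 = 16995 m³/day.

17000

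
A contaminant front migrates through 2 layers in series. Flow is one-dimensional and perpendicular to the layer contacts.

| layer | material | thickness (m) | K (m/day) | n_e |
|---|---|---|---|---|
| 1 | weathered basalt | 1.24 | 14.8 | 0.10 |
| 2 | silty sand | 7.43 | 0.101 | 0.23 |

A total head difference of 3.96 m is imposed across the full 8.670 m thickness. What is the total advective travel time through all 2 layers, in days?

With flow normal to the layers, continuity requires the same specific discharge q through every layer.
Σ(b_i/K_i) = 1.24/14.8 + 7.43/0.101 = 73.65 d.
q = Δh / Σ(b_i/K_i) = 3.96 / 73.65 = 0.05377 m/day.
In each layer the seepage velocity is v_i = q/n_i, so the layer transit time is t_i = b_i·n_i / q:
  layer 1 (weathered basalt): t_1 = 1.24 × 0.10 / 0.05377 = 2.306 d
  layer 2 (silty sand): t_2 = 7.43 × 0.23 / 0.05377 = 31.78 d
Total t = Σ t_i = 34.09 days.

34.1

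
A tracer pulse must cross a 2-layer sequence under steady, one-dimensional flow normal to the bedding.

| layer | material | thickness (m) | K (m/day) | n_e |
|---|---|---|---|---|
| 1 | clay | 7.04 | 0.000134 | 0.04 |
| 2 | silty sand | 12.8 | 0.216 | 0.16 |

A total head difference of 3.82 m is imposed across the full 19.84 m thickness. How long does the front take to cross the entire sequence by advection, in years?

87.8

With flow normal to the layers, continuity requires the same specific discharge q through every layer.
Σ(b_i/K_i) = 7.04/0.000134 + 12.8/0.216 = 52597 d.
q = Δh / Σ(b_i/K_i) = 3.82 / 52597 = 7.263e-05 m/day.
In each layer the seepage velocity is v_i = q/n_i, so the layer transit time is t_i = b_i·n_i / q:
  layer 1 (clay): t_1 = 7.04 × 0.04 / 7.263e-05 = 3877 d
  layer 2 (silty sand): t_2 = 12.8 × 0.16 / 7.263e-05 = 28198 d
Total t = Σ t_i = 32076 days = 87.82 years.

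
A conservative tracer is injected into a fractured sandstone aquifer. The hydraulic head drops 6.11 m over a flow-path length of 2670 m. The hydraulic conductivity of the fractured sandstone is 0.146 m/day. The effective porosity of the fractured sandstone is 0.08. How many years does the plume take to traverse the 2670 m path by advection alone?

Hydraulic gradient i = Δh / L = 6.11 / 2670 = 0.002288.
Darcy flux q = K · i = 0.1460 × 0.002288 = 0.0003341 m/day.
Seepage velocity v = q / n_e = 0.0003341 / 0.08 = 0.004176 m/day.
Travel time t = L / v = 2670 / 0.004176 = 6.393e+05 days = 1750 years.

1750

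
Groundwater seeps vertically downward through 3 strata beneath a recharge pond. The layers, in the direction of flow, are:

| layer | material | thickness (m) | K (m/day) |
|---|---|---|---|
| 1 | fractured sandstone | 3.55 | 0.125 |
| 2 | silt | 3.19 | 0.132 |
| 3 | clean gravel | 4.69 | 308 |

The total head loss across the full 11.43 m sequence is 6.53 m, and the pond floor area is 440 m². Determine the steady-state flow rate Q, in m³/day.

54.6

Flow is perpendicular to layering, so the layers act in series and the equivalent K is the thickness-weighted harmonic mean.
Total thickness L = 3.55 + 3.19 + 4.69 = 11.43 m.
Σ(b_i/K_i) = 3.55/0.125 + 3.19/0.132 + 4.69/308 = 52.58 d.
K_eq = L / Σ(b_i/K_i) = 11.43 / 52.58 = 0.2174 m/day.
Q = K_eq · A · (Δh/L) = 0.2174 × 440 × (6.53/11.43) = 54.64 m³/day.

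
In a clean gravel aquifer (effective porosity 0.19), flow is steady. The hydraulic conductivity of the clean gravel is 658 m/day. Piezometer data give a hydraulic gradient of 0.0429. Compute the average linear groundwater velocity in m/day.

149

Hydraulic gradient i = 0.0429.
Darcy flux q = K · i = 658.0 × 0.04290 = 28.23 m/day.
Seepage velocity v = q / n_e = 28.23 / 0.19 = 148.6 m/day.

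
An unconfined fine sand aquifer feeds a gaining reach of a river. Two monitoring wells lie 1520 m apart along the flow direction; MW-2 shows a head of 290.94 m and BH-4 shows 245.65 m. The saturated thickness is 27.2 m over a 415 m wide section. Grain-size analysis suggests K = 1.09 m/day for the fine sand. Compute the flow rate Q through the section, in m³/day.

Cross-sectional area A = 415 × 27.2 = 11288 m².
Hydraulic gradient i = (290.94 − 245.65) / 1520 = 45.29 / 1520 = 0.02980.
Darcy's law: Q = K · A · i = 1.090 × 11288 × 0.02980 = 366.6 m³/day.

367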